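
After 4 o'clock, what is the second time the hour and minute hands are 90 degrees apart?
At t minutes past 4:00, the hour hand is at 30 x 4 + 0.5t degrees and the minute hand is at 6t degrees.
The smaller angle between them is 90 degrees when |30H - 5.5t| = 90 or |30H - 5.5t| = 270.
With H = 4, solve 30 x 4 - 5.5t = +/- target for each target:
  t = (30 x 4 - 90) / 5.5 = 5.45
  t = (30 x 4 + 90) / 5.5 = 38.18
  t = (30 x 4 - 270) / 5.5 = -27.27 (outside (0, 60))
  t = (30 x 4 + 270) / 5.5 = 70.91 (outside (0, 60))
Valid solutions in (0, 60): {5.45, 38.18} minutes.
The second occurrence is t = 38.18 minutes.
The hands form a 90-degree angle at 38.18 minutes past 4:00.

Final answer: 38.18 minutes past 4:00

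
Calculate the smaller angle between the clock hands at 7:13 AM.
Hour hand position: 7 x 30 + 13 x 0.5 = 216.5 degrees
Minute hand position: 13 x 6 = 78 degrees
Difference: |216.5 - 78| = 138.5 degrees
The angle between the hands is 138.5 degrees

Final answer: 138.5 degrees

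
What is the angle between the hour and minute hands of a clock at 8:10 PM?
Hour hand position: 8 x 30 + 10 x 0.5 = 245 degrees
Minute hand position: 10 x 6 = 60 degrees
Difference: |245 - 60| = 185 degrees
Since 185 > 180, the smaller angle is 360 - 185 = 175 degrees

Final answer: 175 degrees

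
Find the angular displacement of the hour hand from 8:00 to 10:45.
The hour hand moves 0.5 degrees per minute.
Time elapsed: 10:45 - 8:00 = 165 minutes
Angular displacement: 165 x 0.5 = 82.5 degrees

Final answer: 82.5 degrees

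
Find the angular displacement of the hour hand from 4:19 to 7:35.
The hour hand moves 0.5 degrees per minute.
Time elapsed: 7:35 - 4:19 = 196 minutes
Angular displacement: 196 x 0.5 = 98 degrees

Final answer: 98 degrees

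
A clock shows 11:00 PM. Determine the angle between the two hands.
Hour hand position: 11 x 30 + 0 x 0.5 = 330 degrees
Minute hand position: 0 x 6 = 0 degrees
Difference: |330 - 0| = 330 degrees
Since 330 > 180, the smaller angle is 360 - 330 = 30 degrees

Final answer: 30 degrees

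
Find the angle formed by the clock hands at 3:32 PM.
Hour hand position: 3 x 30 + 32 x 0.5 = 106 degrees
Minute hand position: 32 x 6 = 192 degrees
Difference: |106 - 192| = 86 degrees
The angle between the hands is 86 degrees

Final answer: 86 degrees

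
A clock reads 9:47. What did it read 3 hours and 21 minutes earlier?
Starting time: 9:47 = 587 total minutes past 12:00
Subtracting: 3 hours and 21 minutes = 201 minutes
587 - 201 = 386 minutes
= 6 hours and 26 minutes past 12:00 = 6:26

Final answer: 6:26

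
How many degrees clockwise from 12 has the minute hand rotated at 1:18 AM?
The minute hand moves 6 degrees per minute.
At 1:18: 18 x 6 = 108 degrees

Final answer: 108 degrees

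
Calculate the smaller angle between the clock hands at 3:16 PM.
Hour hand position: 3 x 30 + 16 x 0.5 = 98 degrees
Minute hand position: 16 x 6 = 96 degrees
Difference: |98 - 96| = 2 degrees
The angle between the hands is 2 degrees

Final answer: 2 degrees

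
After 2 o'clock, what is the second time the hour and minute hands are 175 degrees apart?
At t minutes past 2:00, the hour hand is at 30 x 2 + 0.5t degrees and the minute hand is at 6t degrees.
The smaller angle between them is 175 degrees when |30H - 5.5t| = 175 or |30H - 5.5t| = 185.
With H = 2, solve 30 x 2 - 5.5t = +/- target for each target:
  t = (30 x 2 - 175) / 5.5 = -20.91 (outside (0, 60))
  t = (30 x 2 + 175) / 5.5 = 42.73
  t = (30 x 2 - 185) / 5.5 = -22.73 (outside (0, 60))
  t = (30 x 2 + 185) / 5.5 = 44.55
Valid solutions in (0, 60): {42.73, 44.55} minutes.
The second occurrence is t = 44.55 minutes.
The hands form a 175-degree angle at 44.55 minutes past 2:00.

Final answer: 44.55 minutes past 2:00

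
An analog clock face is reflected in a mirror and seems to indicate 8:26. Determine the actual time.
Reflection across the vertical (12-6) axis maps a hand at angle A degrees to (360 - A) degrees, which sends a reading of T minutes past 12:00 to (720 - T) minutes past 12:00.
Mirror reads 8:26 = 506 minutes past 12:00.
Actual time: (720 - 506) mod 720 = 214 minutes = 3:34.

Final answer: 3:34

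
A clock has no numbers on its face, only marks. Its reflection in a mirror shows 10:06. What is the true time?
Reflection across the vertical (12-6) axis maps a hand at angle A degrees to (360 - A) degrees, which sends a reading of T minutes past 12:00 to (720 - T) minutes past 12:00.
Mirror reads 10:06 = 606 minutes past 12:00.
Actual time: (720 - 606) mod 720 = 114 minutes = 1:54.

Final answer: 1:54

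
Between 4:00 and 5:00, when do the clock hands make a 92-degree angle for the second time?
At t minutes past 4:00, the hour hand is at 30 x 4 + 0.5t degrees and the minute hand is at 6t degrees.
The smaller angle between them is 92 degrees when |30H - 5.5t| = 92 or |30H - 5.5t| = 268.
With H = 4, solve 30 x 4 - 5.5t = +/- target for each target:
  t = (30 x 4 - 92) / 5.5 = 5.09
  t = (30 x 4 + 92) / 5.5 = 38.55
  t = (30 x 4 - 268) / 5.5 = -26.91 (outside (0, 60))
  t = (30 x 4 + 268) / 5.5 = 70.55 (outside (0, 60))
Valid solutions in (0, 60): {5.09, 38.55} minutes.
The second occurrence is t = 38.55 minutes.
The hands form a 92-degree angle at 38.55 minutes past 4:00.

Final answer: 38.55 minutes past 4:00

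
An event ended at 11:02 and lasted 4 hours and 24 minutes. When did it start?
Starting time: 11:02 = 662 total minutes past 12:00
Subtracting: 4 hours and 24 minutes = 264 minutes
662 - 264 = 398 minutes
= 6 hours and 38 minutes past 12:00 = 6:38

Final answer: 6:38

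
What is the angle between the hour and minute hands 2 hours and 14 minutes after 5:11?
First find the time 2 hours and 14 minutes after 5:11.
Total minutes: 5 x 60 + 11 + 2 x 60 + 14 = 445.
445 mod 720 = 445 minutes = 7:25.
Now compute the angle at 7:25:
Hour hand: 7 x 30 + 25 x 0.5 = 222.5 degrees
Minute hand: 25 x 6 = 150 degrees
Difference: |222.5 - 150| = 72.5 degrees
The angle is 72.5 degrees

Final answer: 72.5 degrees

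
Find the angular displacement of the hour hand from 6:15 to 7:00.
The hour hand moves 0.5 degrees per minute.
Time elapsed: 7:00 - 6:15 = 45 minutes
Angular displacement: 45 x 0.5 = 22.5 degrees

Final answer: 22.5 degrees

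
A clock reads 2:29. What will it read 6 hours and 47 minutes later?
Starting time: 2:29
Adding 47 minutes to 29 minutes: 29 + 47 = 76 minutes = 1 hour and 16 minutes
Adding 6 hours: 2 + 6 + 1 (carry) = 9
Final time: 9:16

Final answer: 9:16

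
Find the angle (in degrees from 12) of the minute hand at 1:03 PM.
The minute hand moves 6 degrees per minute.
At 1:03: 3 x 6 = 18 degrees

Final answer: 18 degrees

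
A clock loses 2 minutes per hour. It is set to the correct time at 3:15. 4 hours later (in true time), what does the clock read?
For every 60 true minutes, the faulty clock advances 60 - 2 = 58 minutes.
True elapsed: 4 hours = 240 minutes.
Faulty clock advances: 240 x 58/60 = 232 minutes (drift: 8 minutes behind).
Shown time: 3:15 + 232 minutes = 7:07.

Final answer: 7:07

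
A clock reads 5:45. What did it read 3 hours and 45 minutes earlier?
Starting time: 5:45 = 345 total minutes past 12:00
Subtracting: 3 hours and 45 minutes = 225 minutes
345 - 225 = 120 minutes
= 2 hours past 12:00 = 2:00

Final answer: 2:00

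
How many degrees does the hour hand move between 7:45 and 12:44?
The hour hand moves 0.5 degrees per minute.
Time elapsed: 12:44 - 7:45 = 299 minutes
Angular displacement: 299 x 0.5 = 149.5 degrees

Final answer: 149.5 degrees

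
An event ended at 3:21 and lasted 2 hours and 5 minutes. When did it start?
Starting time: 3:21 = 201 total minutes past 12:00
Subtracting: 2 hours and 5 minutes = 125 minutes
201 - 125 = 76 minutes
= 1 hour and 16 minutes past 12:00 = 1:16

Final answer: 1:16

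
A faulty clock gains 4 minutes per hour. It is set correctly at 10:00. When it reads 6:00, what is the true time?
For every 60 true minutes, the faulty clock advances 64 minutes, so 1 faulty-clock minute corresponds to 60/64 true minutes.
From 10:00 to 6:00 on the faulty dial is 480 minutes.
True elapsed: 480 x 60/64 = 450 minutes = 7 hours and 30 minutes.
True time: 10:00 + 7 hours and 30 minutes = 5:30.

Final answer: 5:30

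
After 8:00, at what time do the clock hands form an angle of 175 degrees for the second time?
At t minutes past 8:00, the hour hand is at 30 x 8 + 0.5t degrees and the minute hand is at 6t degrees.
The smaller angle between them is 175 degrees when |30H - 5.5t| = 175 or |30H - 5.5t| = 185.
With H = 8, solve 30 x 8 - 5.5t = +/- target for each target:
  t = (30 x 8 - 175) / 5.5 = 11.82
  t = (30 x 8 + 175) / 5.5 = 75.45 (outside (0, 60))
  t = (30 x 8 - 185) / 5.5 = 10
  t = (30 x 8 + 185) / 5.5 = 77.27 (outside (0, 60))
Valid solutions in (0, 60): {10, 11.82} minutes.
The second occurrence is t = 11.82 minutes.
The hands form a 175-degree angle at 11.82 minutes past 8:00.

Final answer: 11.82 minutes past 8:00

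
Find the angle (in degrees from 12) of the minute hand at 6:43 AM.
The minute hand moves 6 degrees per minute.
At 6:43: 43 x 6 = 258 degrees

Final answer: 258 degrees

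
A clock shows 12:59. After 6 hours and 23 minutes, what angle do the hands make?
First find the time 6 hours and 23 minutes after 12:59.
Total minutes: 12 x 60 + 59 + 6 x 60 + 23 = 1162.
1162 mod 720 = 442 minutes = 7:22.
Now compute the angle at 7:22:
Hour hand: 7 x 30 + 22 x 0.5 = 221 degrees
Minute hand: 22 x 6 = 132 degrees
Difference: |221 - 132| = 89 degrees
The angle is 89 degrees

Final answer: 89 degrees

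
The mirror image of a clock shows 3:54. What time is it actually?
Reflection across the vertical (12-6) axis maps a hand at angle A degrees to (360 - A) degrees, which sends a reading of T minutes past 12:00 to (720 - T) minutes past 12:00.
Mirror reads 3:54 = 234 minutes past 12:00.
Actual time: (720 - 234) mod 720 = 486 minutes = 8:06.

Final answer: 8:06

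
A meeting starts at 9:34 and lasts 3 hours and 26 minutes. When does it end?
Starting time: 9:34
Adding 26 minutes to 34 minutes: 34 + 26 = 60 minutes = 1 hour
Adding 3 hours: 9 + 3 + 1 (carry) = 13 - 12 = 1
Final time: 1:00

Final answer: 1:00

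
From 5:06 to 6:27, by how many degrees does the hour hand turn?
The hour hand moves 0.5 degrees per minute.
Time elapsed: 6:27 - 5:06 = 81 minutes
Angular displacement: 81 x 0.5 = 40.5 degrees

Final answer: 40.5 degrees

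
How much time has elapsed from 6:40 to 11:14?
From 6:40 to 11:14:
(11 x 60 + 14) - (6 x 60 + 40) = 674 - 400 = 274 minutes
= 4 hours and 34 minutes

Final answer: 4 hours and 34 minutes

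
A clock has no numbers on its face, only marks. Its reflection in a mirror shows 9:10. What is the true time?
Reflection across the vertical (12-6) axis maps a hand at angle A degrees to (360 - A) degrees, which sends a reading of T minutes past 12:00 to (720 - T) minutes past 12:00.
Mirror reads 9:10 = 550 minutes past 12:00.
Actual time: (720 - 550) mod 720 = 170 minutes = 2:50.

Final answer: 2:50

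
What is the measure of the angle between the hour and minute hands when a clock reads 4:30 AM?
Hour hand position: 4 x 30 + 30 x 0.5 = 135 degrees
Minute hand position: 30 x 6 = 180 degrees
Difference: |135 - 180| = 45 degrees
The angle between the hands is 45 degrees

Final answer: 45 degrees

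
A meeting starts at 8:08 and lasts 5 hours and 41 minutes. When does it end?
Starting time: 8:08
Adding 41 minutes to 8 minutes: 8 + 41 = 49 minutes
Adding 5 hours: 8 + 5 = 13 - 12 = 1
Final time: 1:49

Final answer: 1:49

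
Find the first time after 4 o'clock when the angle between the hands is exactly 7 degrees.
At t minutes past 4:00, the hour hand is at 30 x 4 + 0.5t degrees and the minute hand is at 6t degrees.
The smaller angle between them is 7 degrees when |30H - 5.5t| = 7 or |30H - 5.5t| = 353.
With H = 4, solve 30 x 4 - 5.5t = +/- target for each target:
  t = (30 x 4 - 7) / 5.5 = 20.55
  t = (30 x 4 + 7) / 5.5 = 23.09
  t = (30 x 4 - 353) / 5.5 = -42.36 (outside (0, 60))
  t = (30 x 4 + 353) / 5.5 = 86 (outside (0, 60))
Valid solutions in (0, 60): {20.55, 23.09} minutes.
The first occurrence is t = 20.55 minutes.
The hands form a 7-degree angle at 20.55 minutes past 4:00.

Final answer: 20.55 minutes past 4:00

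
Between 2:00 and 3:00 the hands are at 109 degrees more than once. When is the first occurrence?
At t minutes past 2:00, the hour hand is at 30 x 2 + 0.5t degrees and the minute hand is at 6t degrees.
The smaller angle between them is 109 degrees when |30H - 5.5t| = 109 or |30H - 5.5t| = 251.
With H = 2, solve 30 x 2 - 5.5t = +/- target for each target:
  t = (30 x 2 - 109) / 5.5 = -8.91 (outside (0, 60))
  t = (30 x 2 + 109) / 5.5 = 30.73
  t = (30 x 2 - 251) / 5.5 = -34.73 (outside (0, 60))
  t = (30 x 2 + 251) / 5.5 = 56.55
Valid solutions in (0, 60): {30.73, 56.55} minutes.
The first occurrence is t = 30.73 minutes.
The hands form a 109-degree angle at 30.73 minutes past 2:00.

Final answer: 30.73 minutes past 2:00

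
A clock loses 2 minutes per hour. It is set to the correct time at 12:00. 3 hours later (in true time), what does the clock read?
For every 60 true minutes, the faulty clock advances 60 - 2 = 58 minutes.
True elapsed: 3 hours = 180 minutes.
Faulty clock advances: 180 x 58/60 = 174 minutes (drift: 6 minutes behind).
Shown time: 12:00 + 174 minutes = 2:54.

Final answer: 2:54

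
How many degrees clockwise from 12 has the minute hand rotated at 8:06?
The minute hand moves 6 degrees per minute.
At 8:06: 6 x 6 = 36 degrees

Final answer: 36 degrees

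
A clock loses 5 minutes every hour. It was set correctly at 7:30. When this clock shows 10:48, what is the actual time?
For every 60 true minutes, the faulty clock advances 55 minutes, so 1 faulty-clock minute corresponds to 60/55 true minutes.
From 7:30 to 10:48 on the faulty dial is 198 minutes.
True elapsed: 198 x 60/55 = 216 minutes = 3 hours and 36 minutes.
True time: 7:30 + 3 hours and 36 minutes = 11:06.

Final answer: 11:06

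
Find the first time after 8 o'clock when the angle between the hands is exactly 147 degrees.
At t minutes past 8:00, the hour hand is at 30 x 8 + 0.5t degrees and the minute hand is at 6t degrees.
The smaller angle between them is 147 degrees when |30H - 5.5t| = 147 or |30H - 5.5t| = 213.
With H = 8, solve 30 x 8 - 5.5t = +/- target for each target:
  t = (30 x 8 - 147) / 5.5 = 16.91
  t = (30 x 8 + 147) / 5.5 = 70.36 (outside (0, 60))
  t = (30 x 8 - 213) / 5.5 = 4.91
  t = (30 x 8 + 213) / 5.5 = 82.36 (outside (0, 60))
Valid solutions in (0, 60): {4.91, 16.91} minutes.
The first occurrence is t = 4.91 minutes.
The hands form a 147-degree angle at 4.91 minutes past 8:00.

Final answer: 4.91 minutes past 8:00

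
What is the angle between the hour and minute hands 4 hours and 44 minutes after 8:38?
First find the time 4 hours and 44 minutes after 8:38.
Total minutes: 8 x 60 + 38 + 4 x 60 + 44 = 802.
802 mod 720 = 82 minutes = 1:22.
Now compute the angle at 1:22:
Hour hand: 1 x 30 + 22 x 0.5 = 41 degrees
Minute hand: 22 x 6 = 132 degrees
Difference: |41 - 132| = 91 degrees
The angle is 91 degrees

Final answer: 91 degrees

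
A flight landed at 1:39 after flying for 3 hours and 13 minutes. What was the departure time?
Starting time: 1:39 = 99 total minutes past 12:00
Subtracting: 3 hours and 13 minutes = 193 minutes
99 - 193 = -94 (negative, add 12 hours = 720) = 626 minutes
= 10 hours and 26 minutes past 12:00 = 10:26

Final answer: 10:26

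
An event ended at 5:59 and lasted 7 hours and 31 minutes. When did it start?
Starting time: 5:59 = 359 total minutes past 12:00
Subtracting: 7 hours and 31 minutes = 451 minutes
359 - 451 = -92 (negative, add 12 hours = 720) = 628 minutes
= 10 hours and 28 minutes past 12:00 = 10:28

Final answer: 10:28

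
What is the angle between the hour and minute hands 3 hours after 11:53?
First find the time 3 hours after 11:53.
Total minutes: 11 x 60 + 53 + 3 x 60 + 0 = 893.
893 mod 720 = 173 minutes = 2:53.
Now compute the angle at 2:53:
Hour hand: 2 x 30 + 53 x 0.5 = 86.5 degrees
Minute hand: 53 x 6 = 318 degrees
Difference: |86.5 - 318| = 231.5 degrees
Smaller angle: 360 - 231.5 = 128.5 degrees

Final answer: 128.5 degrees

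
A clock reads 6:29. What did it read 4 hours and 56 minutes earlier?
Starting time: 6:29 = 389 total minutes past 12:00
Subtracting: 4 hours and 56 minutes = 296 minutes
389 - 296 = 93 minutes
= 1 hour and 33 minutes past 12:00 = 1:33

Final answer: 1:33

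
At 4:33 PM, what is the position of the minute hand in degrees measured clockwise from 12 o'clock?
The minute hand moves 6 degrees per minute.
At 4:33: 33 x 6 = 198 degrees

Final answer: 198 degrees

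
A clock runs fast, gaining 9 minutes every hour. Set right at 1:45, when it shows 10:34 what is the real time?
For every 60 true minutes, the faulty clock advances 69 minutes, so 1 faulty-clock minute corresponds to 60/69 true minutes.
From 1:45 to 10:34 on the faulty dial is 529 minutes.
True elapsed: 529 x 60/69 = 460 minutes = 7 hours and 40 minutes.
True time: 1:45 + 7 hours and 40 minutes = 9:25.

Final answer: 9:25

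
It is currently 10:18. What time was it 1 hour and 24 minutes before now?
Starting time: 10:18 = 618 total minutes past 12:00
Subtracting: 1 hour and 24 minutes = 84 minutes
618 - 84 = 534 minutes
= 8 hours and 54 minutes past 12:00 = 8:54

Final answer: 8:54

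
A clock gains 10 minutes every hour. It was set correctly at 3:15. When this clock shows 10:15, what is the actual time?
For every 60 true minutes, the faulty clock advances 70 minutes, so 1 faulty-clock minute corresponds to 60/70 true minutes.
From 3:15 to 10:15 on the faulty dial is 420 minutes.
True elapsed: 420 x 60/70 = 360 minutes = 6 hours.
True time: 3:15 + 6 hours = 9:15.

Final answer: 9:15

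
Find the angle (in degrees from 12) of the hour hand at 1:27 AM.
The hour hand moves 30 degrees per hour and 0.5 degrees per minute.
At 1:27: (1) x 30 + 27 x 0.5 = 30 + 13.5 = 43.5 degrees

Final answer: 43.5 degrees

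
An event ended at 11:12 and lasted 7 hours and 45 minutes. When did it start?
Starting time: 11:12 = 672 total minutes past 12:00
Subtracting: 7 hours and 45 minutes = 465 minutes
672 - 465 = 207 minutes
= 3 hours and 27 minutes past 12:00 = 3:27

Final answer: 3:27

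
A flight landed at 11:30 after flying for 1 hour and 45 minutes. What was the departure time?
Starting time: 11:30 = 690 total minutes past 12:00
Subtracting: 1 hour and 45 minutes = 105 minutes
690 - 105 = 585 minutes
= 9 hours and 45 minutes past 12:00 = 9:45

Final answer: 9:45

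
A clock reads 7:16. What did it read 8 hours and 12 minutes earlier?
Starting time: 7:16 = 436 total minutes past 12:00
Subtracting: 8 hours and 12 minutes = 492 minutes
436 - 492 = -56 (negative, add 12 hours = 720) = 664 minutes
= 11 hours and 4 minutes past 12:00 = 11:04

Final answer: 11:04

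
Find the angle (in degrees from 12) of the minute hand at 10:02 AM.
The minute hand moves 6 degrees per minute.
At 10:02: 2 x 6 = 12 degrees

Final answer: 12 degrees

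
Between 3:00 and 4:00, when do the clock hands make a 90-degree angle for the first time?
At t minutes past 3:00, the hour hand is at 30 x 3 + 0.5t degrees and the minute hand is at 6t degrees.
The smaller angle between them is 90 degrees when |30H - 5.5t| = 90 or |30H - 5.5t| = 270.
With H = 3, solve 30 x 3 - 5.5t = +/- target for each target:
  t = (30 x 3 - 90) / 5.5 = 0 (outside (0, 60))
  t = (30 x 3 + 90) / 5.5 = 32.73
  t = (30 x 3 - 270) / 5.5 = -32.73 (outside (0, 60))
  t = (30 x 3 + 270) / 5.5 = 65.45 (outside (0, 60))
Valid solutions in (0, 60): {32.73} minutes.
The first occurrence is t = 32.73 minutes.
The hands form a 90-degree angle at 32.73 minutes past 3:00.

Final answer: 32.73 minutes past 3:00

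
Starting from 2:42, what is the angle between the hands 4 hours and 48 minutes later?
First find the time 4 hours and 48 minutes after 2:42.
Total minutes: 2 x 60 + 42 + 4 x 60 + 48 = 450.
450 mod 720 = 450 minutes = 7:30.
Now compute the angle at 7:30:
Hour hand: 7 x 30 + 30 x 0.5 = 225 degrees
Minute hand: 30 x 6 = 180 degrees
Difference: |225 - 180| = 45 degrees
The angle is 45 degrees

Final answer: 45 degrees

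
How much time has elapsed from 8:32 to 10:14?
From 8:32 to 10:14:
(10 x 60 + 14) - (8 x 60 + 32) = 614 - 512 = 102 minutes
= 1 hour and 42 minutes

Final answer: 1 hour and 42 minutes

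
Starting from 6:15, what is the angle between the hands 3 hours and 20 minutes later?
First find the time 3 hours and 20 minutes after 6:15.
Total minutes: 6 x 60 + 15 + 3 x 60 + 20 = 575.
575 mod 720 = 575 minutes = 9:35.
Now compute the angle at 9:35:
Hour hand: 9 x 30 + 35 x 0.5 = 287.5 degrees
Minute hand: 35 x 6 = 210 degrees
Difference: |287.5 - 210| = 77.5 degrees
The angle is 77.5 degrees

Final answer: 77.5 degrees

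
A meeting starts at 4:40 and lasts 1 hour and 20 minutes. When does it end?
Starting time: 4:40
Adding 20 minutes to 40 minutes: 40 + 20 = 60 minutes = 1 hour
Adding 1 hour: 4 + 1 + 1 (carry) = 6
Final time: 6:00

Final answer: 6:00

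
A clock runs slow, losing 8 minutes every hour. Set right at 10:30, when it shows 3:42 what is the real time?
For every 60 true minutes, the faulty clock advances 52 minutes, so 1 faulty-clock minute corresponds to 60/52 true minutes.
From 10:30 to 3:42 on the faulty dial is 312 minutes.
True elapsed: 312 x 60/52 = 360 minutes = 6 hours.
True time: 10:30 + 6 hours = 4:30.

Final answer: 4:30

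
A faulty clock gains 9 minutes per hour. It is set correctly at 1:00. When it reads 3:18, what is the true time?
For every 60 true minutes, the faulty clock advances 69 minutes, so 1 faulty-clock minute corresponds to 60/69 true minutes.
From 1:00 to 3:18 on the faulty dial is 138 minutes.
True elapsed: 138 x 60/69 = 120 minutes = 2 hours.
True time: 1:00 + 2 hours = 3:00.

Final answer: 3:00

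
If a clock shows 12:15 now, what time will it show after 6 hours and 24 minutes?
Starting time: 12:15
Adding 24 minutes to 15 minutes: 15 + 24 = 39 minutes
Adding 6 hours: 12 + 6 = 18 - 12 = 6
Final time: 6:39

Final answer: 6:39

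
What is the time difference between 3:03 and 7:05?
From 3:03 to 7:05:
(7 x 60 + 5) - (3 x 60 + 3) = 425 - 183 = 242 minutes
= 4 hours and 2 minutes

Final answer: 4 hours and 2 minutes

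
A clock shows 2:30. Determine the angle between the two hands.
Hour hand position: 2 x 30 + 30 x 0.5 = 75 degrees
Minute hand position: 30 x 6 = 180 degrees
Difference: |75 - 180| = 105 degrees
The angle between the hands is 105 degrees

Final answer: 105 degrees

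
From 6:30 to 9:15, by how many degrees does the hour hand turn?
The hour hand moves 0.5 degrees per minute.
Time elapsed: 9:15 - 6:30 = 165 minutes
Angular displacement: 165 x 0.5 = 82.5 degrees

Final answer: 82.5 degrees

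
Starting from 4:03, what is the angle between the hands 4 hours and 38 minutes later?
First find the time 4 hours and 38 minutes after 4:03.
Total minutes: 4 x 60 + 3 + 4 x 60 + 38 = 521.
521 mod 720 = 521 minutes = 8:41.
Now compute the angle at 8:41:
Hour hand: 8 x 30 + 41 x 0.5 = 260.5 degrees
Minute hand: 41 x 6 = 246 degrees
Difference: |260.5 - 246| = 14.5 degrees
The angle is 14.5 degrees

Final answer: 14.5 degrees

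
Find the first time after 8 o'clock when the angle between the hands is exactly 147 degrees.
At t minutes past 8:00, the hour hand is at 30 x 8 + 0.5t degrees and the minute hand is at 6t degrees.
The smaller angle between them is 147 degrees when |30H - 5.5t| = 147 or |30H - 5.5t| = 213.
With H = 8, solve 30 x 8 - 5.5t = +/- target for each target:
  t = (30 x 8 - 147) / 5.5 = 16.91
  t = (30 x 8 + 147) / 5.5 = 70.36 (outside (0, 60))
  t = (30 x 8 - 213) / 5.5 = 4.91
  t = (30 x 8 + 213) / 5.5 = 82.36 (outside (0, 60))
Valid solutions in (0, 60): {4.91, 16.91} minutes.
The first occurrence is t = 4.91 minutes.
The hands form a 147-degree angle at 4.91 minutes past 8:00.

Final answer: 4.91 minutes past 8:00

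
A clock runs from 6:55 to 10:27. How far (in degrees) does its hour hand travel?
The hour hand moves 0.5 degrees per minute.
Time elapsed: 10:27 - 6:55 = 212 minutes
Angular displacement: 212 x 0.5 = 106 degrees

Final answer: 106 degrees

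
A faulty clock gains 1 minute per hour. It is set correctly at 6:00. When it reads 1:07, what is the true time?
For every 60 true minutes, the faulty clock advances 61 minutes, so 1 faulty-clock minute corresponds to 60/61 true minutes.
From 6:00 to 1:07 on the faulty dial is 427 minutes.
True elapsed: 427 x 60/61 = 420 minutes = 7 hours.
True time: 6:00 + 7 hours = 1:00.

Final answer: 1:00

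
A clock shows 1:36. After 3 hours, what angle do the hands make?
First find the time 3 hours after 1:36.
Total minutes: 1 x 60 + 36 + 3 x 60 + 0 = 276.
276 mod 720 = 276 minutes = 4:36.
Now compute the angle at 4:36:
Hour hand: 4 x 30 + 36 x 0.5 = 138 degrees
Minute hand: 36 x 6 = 216 degrees
Difference: |138 - 216| = 78 degrees
The angle is 78 degrees

Final answer: 78 degrees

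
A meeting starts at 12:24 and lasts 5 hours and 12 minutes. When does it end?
Starting time: 12:24
Adding 12 minutes to 24 minutes: 24 + 12 = 36 minutes
Adding 5 hours: 12 + 5 = 17 - 12 = 5
Final time: 5:36

Final answer: 5:36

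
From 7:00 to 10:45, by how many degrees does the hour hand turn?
The hour hand moves 0.5 degrees per minute.
Time elapsed: 10:45 - 7:00 = 225 minutes
Angular displacement: 225 x 0.5 = 112.5 degrees

Final answer: 112.5 degrees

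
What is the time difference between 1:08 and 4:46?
From 1:08 to 4:46:
(4 x 60 + 46) - (1 x 60 + 8) = 286 - 68 = 218 minutes
= 3 hours and 38 minutes

Final answer: 3 hours and 38 minutes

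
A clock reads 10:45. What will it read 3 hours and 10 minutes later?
Starting time: 10:45
Adding 10 minutes to 45 minutes: 45 + 10 = 55 minutes
Adding 3 hours: 10 + 3 = 13 - 12 = 1
Final time: 1:55

Final answer: 1:55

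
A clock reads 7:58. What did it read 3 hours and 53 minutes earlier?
Starting time: 7:58 = 478 total minutes past 12:00
Subtracting: 3 hours and 53 minutes = 233 minutes
478 - 233 = 245 minutes
= 4 hours and 5 minutes past 12:00 = 4:05

Final answer: 4:05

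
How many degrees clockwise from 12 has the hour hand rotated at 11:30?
The hour hand moves 30 degrees per hour and 0.5 degrees per minute.
At 11:30: (11) x 30 + 30 x 0.5 = 330 + 15 = 345 degrees

Final answer: 345 degrees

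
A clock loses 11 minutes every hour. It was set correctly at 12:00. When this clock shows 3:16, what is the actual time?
For every 60 true minutes, the faulty clock advances 49 minutes, so 1 faulty-clock minute corresponds to 60/49 true minutes.
From 12:00 to 3:16 on the faulty dial is 196 minutes.
True elapsed: 196 x 60/49 = 240 minutes = 4 hours.
True time: 12:00 + 4 hours = 4:00.

Final answer: 4:00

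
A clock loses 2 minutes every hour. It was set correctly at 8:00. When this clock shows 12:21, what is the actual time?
For every 60 true minutes, the faulty clock advances 58 minutes, so 1 faulty-clock minute corresponds to 60/58 true minutes.
From 8:00 to 12:21 on the faulty dial is 261 minutes.
True elapsed: 261 x 60/58 = 270 minutes = 4 hours and 30 minutes.
True time: 8:00 + 4 hours and 30 minutes = 12:30.

Final answer: 12:30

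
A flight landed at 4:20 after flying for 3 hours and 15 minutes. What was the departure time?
Starting time: 4:20 = 260 total minutes past 12:00
Subtracting: 3 hours and 15 minutes = 195 minutes
260 - 195 = 65 minutes
= 1 hour and 5 minutes past 12:00 = 1:05

Final answer: 1:05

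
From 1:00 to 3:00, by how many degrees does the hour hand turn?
The hour hand moves 0.5 degrees per minute.
Time elapsed: 3:00 - 1:00 = 120 minutes
Angular displacement: 120 x 0.5 = 60 degrees

Final answer: 60 degrees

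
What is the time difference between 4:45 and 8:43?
From 4:45 to 8:43:
(8 x 60 + 43) - (4 x 60 + 45) = 523 - 285 = 238 minutes
= 3 hours and 58 minutes

Final answer: 3 hours and 58 minutes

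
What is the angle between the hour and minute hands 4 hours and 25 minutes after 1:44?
First find the time 4 hours and 25 minutes after 1:44.
Total minutes: 1 x 60 + 44 + 4 x 60 + 25 = 369.
369 mod 720 = 369 minutes = 6:09.
Now compute the angle at 6:09:
Hour hand: 6 x 30 + 9 x 0.5 = 184.5 degrees
Minute hand: 9 x 6 = 54 degrees
Difference: |184.5 - 54| = 130.5 degrees
The angle is 130.5 degrees

Final answer: 130.5 degrees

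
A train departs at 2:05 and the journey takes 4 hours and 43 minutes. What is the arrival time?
Starting time: 2:05
Adding 43 minutes to 5 minutes: 5 + 43 = 48 minutes
Adding 4 hours: 2 + 4 = 6
Final time: 6:48

Final answer: 6:48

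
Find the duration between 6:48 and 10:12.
From 6:48 to 10:12:
(10 x 60 + 12) - (6 x 60 + 48) = 612 - 408 = 204 minutes
= 3 hours and 24 minutes

Final answer: 3 hours and 24 minutes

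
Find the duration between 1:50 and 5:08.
From 1:50 to 5:08:
(5 x 60 + 8) - (1 x 60 + 50) = 308 - 110 = 198 minutes
= 3 hours and 18 minutes

Final answer: 3 hours and 18 minutes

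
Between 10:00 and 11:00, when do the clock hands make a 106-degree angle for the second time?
At t minutes past 10:00, the hour hand is at 30 x 10 + 0.5t degrees and the minute hand is at 6t degrees.
The smaller angle between them is 106 degrees when |30H - 5.5t| = 106 or |30H - 5.5t| = 254.
With H = 10, solve 30 x 10 - 5.5t = +/- target for each target:
  t = (30 x 10 - 106) / 5.5 = 35.27
  t = (30 x 10 + 106) / 5.5 = 73.82 (outside (0, 60))
  t = (30 x 10 - 254) / 5.5 = 8.36
  t = (30 x 10 + 254) / 5.5 = 100.73 (outside (0, 60))
Valid solutions in (0, 60): {8.36, 35.27} minutes.
The second occurrence is t = 35.27 minutes.
The hands form a 106-degree angle at 35.27 minutes past 10:00.

Final answer: 35.27 minutes past 10:00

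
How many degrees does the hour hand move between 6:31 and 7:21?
The hour hand moves 0.5 degrees per minute.
Time elapsed: 7:21 - 6:31 = 50 minutes
Angular displacement: 50 x 0.5 = 25 degrees

Final answer: 25 degrees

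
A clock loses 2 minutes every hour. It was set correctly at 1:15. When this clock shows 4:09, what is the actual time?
For every 60 true minutes, the faulty clock advances 58 minutes, so 1 faulty-clock minute corresponds to 60/58 true minutes.
From 1:15 to 4:09 on the faulty dial is 174 minutes.
True elapsed: 174 x 60/58 = 180 minutes = 3 hours.
True time: 1:15 + 3 hours = 4:15.

Final answer: 4:15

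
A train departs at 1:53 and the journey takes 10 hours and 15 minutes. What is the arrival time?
Starting time: 1:53
Adding 15 minutes to 53 minutes: 53 + 15 = 68 minutes = 1 hour and 8 minutes
Adding 10 hours: 1 + 10 + 1 (carry) = 12
Final time: 12:08

Final answer: 12:08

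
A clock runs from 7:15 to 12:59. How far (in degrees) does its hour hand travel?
The hour hand moves 0.5 degrees per minute.
Time elapsed: 12:59 - 7:15 = 344 minutes
Angular displacement: 344 x 0.5 = 172 degrees

Final answer: 172 degrees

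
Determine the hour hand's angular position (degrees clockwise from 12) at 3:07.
The hour hand moves 30 degrees per hour and 0.5 degrees per minute.
At 3:07: (3) x 30 + 7 x 0.5 = 90 + 3.5 = 93.5 degrees

Final answer: 93.5 degrees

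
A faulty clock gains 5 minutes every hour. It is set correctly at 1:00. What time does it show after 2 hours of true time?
For every 60 true minutes, the faulty clock advances 60 + 5 = 65 minutes.
True elapsed: 2 hours = 120 minutes.
Faulty clock advances: 120 x 65/60 = 130 minutes (drift: 10 minutes ahead).
Shown time: 1:00 + 130 minutes = 3:10.

Final answer: 3:10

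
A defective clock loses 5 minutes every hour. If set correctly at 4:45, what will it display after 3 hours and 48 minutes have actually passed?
For every 60 true minutes, the faulty clock advances 60 - 5 = 55 minutes.
True elapsed: 3 hours and 48 minutes = 228 minutes.
Faulty clock advances: 228 x 55/60 = 209 minutes (drift: 19 minutes behind).
Shown time: 4:45 + 209 minutes = 8:14.

Final answer: 8:14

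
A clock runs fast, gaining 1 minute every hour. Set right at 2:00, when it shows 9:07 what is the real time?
For every 60 true minutes, the faulty clock advances 61 minutes, so 1 faulty-clock minute corresponds to 60/61 true minutes.
From 2:00 to 9:07 on the faulty dial is 427 minutes.
True elapsed: 427 x 60/61 = 420 minutes = 7 hours.
True time: 2:00 + 7 hours = 9:00.

Final answer: 9:00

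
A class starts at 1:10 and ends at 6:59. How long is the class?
From 1:10 to 6:59:
(6 x 60 + 59) - (1 x 60 + 10) = 419 - 70 = 349 minutes
= 5 hours and 49 minutes

Final answer: 5 hours and 49 minutes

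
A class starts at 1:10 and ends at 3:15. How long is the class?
From 1:10 to 3:15:
(3 x 60 + 15) - (1 x 60 + 10) = 195 - 70 = 125 minutes
= 2 hours and 5 minutes

Final answer: 2 hours and 5 minutes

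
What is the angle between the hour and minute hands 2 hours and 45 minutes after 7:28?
First find the time 2 hours and 45 minutes after 7:28.
Total minutes: 7 x 60 + 28 + 2 x 60 + 45 = 613.
613 mod 720 = 613 minutes = 10:13.
Now compute the angle at 10:13:
Hour hand: 10 x 30 + 13 x 0.5 = 306.5 degrees
Minute hand: 13 x 6 = 78 degrees
Difference: |306.5 - 78| = 228.5 degrees
Smaller angle: 360 - 228.5 = 131.5 degrees

Final answer: 131.5 degrees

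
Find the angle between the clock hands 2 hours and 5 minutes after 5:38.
First find the time 2 hours and 5 minutes after 5:38.
Total minutes: 5 x 60 + 38 + 2 x 60 + 5 = 463.
463 mod 720 = 463 minutes = 7:43.
Now compute the angle at 7:43:
Hour hand: 7 x 30 + 43 x 0.5 = 231.5 degrees
Minute hand: 43 x 6 = 258 degrees
Difference: |231.5 - 258| = 26.5 degrees
The angle is 26.5 degrees

Final answer: 26.5 degrees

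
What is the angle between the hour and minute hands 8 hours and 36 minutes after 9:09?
First find the time 8 hours and 36 minutes after 9:09.
Total minutes: 9 x 60 + 9 + 8 x 60 + 36 = 1065.
1065 mod 720 = 345 minutes = 5:45.
Now compute the angle at 5:45:
Hour hand: 5 x 30 + 45 x 0.5 = 172.5 degrees
Minute hand: 45 x 6 = 270 degrees
Difference: |172.5 - 270| = 97.5 degrees
The angle is 97.5 degrees

Final answer: 97.5 degrees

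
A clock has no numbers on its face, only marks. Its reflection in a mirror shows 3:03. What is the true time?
Reflection across the vertical (12-6) axis maps a hand at angle A degrees to (360 - A) degrees, which sends a reading of T minutes past 12:00 to (720 - T) minutes past 12:00.
Mirror reads 3:03 = 183 minutes past 12:00.
Actual time: (720 - 183) mod 720 = 537 minutes = 8:57.

Final answer: 8:57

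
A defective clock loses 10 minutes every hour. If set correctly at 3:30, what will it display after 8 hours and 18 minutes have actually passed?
For every 60 true minutes, the faulty clock advances 60 - 10 = 50 minutes.
True elapsed: 8 hours and 18 minutes = 498 minutes.
Faulty clock advances: 498 x 50/60 = 415 minutes (drift: 83 minutes behind).
Shown time: 3:30 + 415 minutes = 10:25.

Final answer: 10:25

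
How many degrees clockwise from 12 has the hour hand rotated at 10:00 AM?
The hour hand moves 30 degrees per hour and 0.5 degrees per minute.
At 10:00: (10) x 30 + 0 x 0.5 = 300 + 0 = 300 degrees

Final answer: 300 degrees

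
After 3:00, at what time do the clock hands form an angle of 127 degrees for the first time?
At t minutes past 3:00, the hour hand is at 30 x 3 + 0.5t degrees and the minute hand is at 6t degrees.
The smaller angle between them is 127 degrees when |30H - 5.5t| = 127 or |30H - 5.5t| = 233.
With H = 3, solve 30 x 3 - 5.5t = +/- target for each target:
  t = (30 x 3 - 127) / 5.5 = -6.73 (outside (0, 60))
  t = (30 x 3 + 127) / 5.5 = 39.45
  t = (30 x 3 - 233) / 5.5 = -26 (outside (0, 60))
  t = (30 x 3 + 233) / 5.5 = 58.73
Valid solutions in (0, 60): {39.45, 58.73} minutes.
The first occurrence is t = 39.45 minutes.
The hands form a 127-degree angle at 39.45 minutes past 3:00.

Final answer: 39.45 minutes past 3:00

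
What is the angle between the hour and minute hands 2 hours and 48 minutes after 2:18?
First find the time 2 hours and 48 minutes after 2:18.
Total minutes: 2 x 60 + 18 + 2 x 60 + 48 = 306.
306 mod 720 = 306 minutes = 5:06.
Now compute the angle at 5:06:
Hour hand: 5 x 30 + 6 x 0.5 = 153 degrees
Minute hand: 6 x 6 = 36 degrees
Difference: |153 - 36| = 117 degrees
The angle is 117 degrees

Final answer: 117 degrees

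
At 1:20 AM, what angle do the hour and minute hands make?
Hour hand position: 1 x 30 + 20 x 0.5 = 40 degrees
Minute hand position: 20 x 6 = 120 degrees
Difference: |40 - 120| = 80 degrees
The angle between the hands is 80 degrees

Final answer: 80 degrees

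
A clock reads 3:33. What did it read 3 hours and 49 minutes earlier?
Starting time: 3:33 = 213 total minutes past 12:00
Subtracting: 3 hours and 49 minutes = 229 minutes
213 - 229 = -16 (negative, add 12 hours = 720) = 704 minutes
= 11 hours and 44 minutes past 12:00 = 11:44

Final answer: 11:44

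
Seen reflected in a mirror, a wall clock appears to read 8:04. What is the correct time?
Reflection across the vertical (12-6) axis maps a hand at angle A degrees to (360 - A) degrees, which sends a reading of T minutes past 12:00 to (720 - T) minutes past 12:00.
Mirror reads 8:04 = 484 minutes past 12:00.
Actual time: (720 - 484) mod 720 = 236 minutes = 3:56.

Final answer: 3:56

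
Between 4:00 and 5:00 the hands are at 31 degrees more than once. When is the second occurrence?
At t minutes past 4:00, the hour hand is at 30 x 4 + 0.5t degrees and the minute hand is at 6t degrees.
The smaller angle between them is 31 degrees when |30H - 5.5t| = 31 or |30H - 5.5t| = 329.
With H = 4, solve 30 x 4 - 5.5t = +/- target for each target:
  t = (30 x 4 - 31) / 5.5 = 16.18
  t = (30 x 4 + 31) / 5.5 = 27.45
  t = (30 x 4 - 329) / 5.5 = -38 (outside (0, 60))
  t = (30 x 4 + 329) / 5.5 = 81.64 (outside (0, 60))
Valid solutions in (0, 60): {16.18, 27.45} minutes.
The second occurrence is t = 27.45 minutes.
The hands form a 31-degree angle at 27.45 minutes past 4:00.

Final answer: 27.45 minutes past 4:00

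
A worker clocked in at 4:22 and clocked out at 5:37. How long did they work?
From 4:22 to 5:37:
(5 x 60 + 37) - (4 x 60 + 22) = 337 - 262 = 75 minutes
= 1 hour and 15 minutes

Final answer: 1 hour and 15 minutes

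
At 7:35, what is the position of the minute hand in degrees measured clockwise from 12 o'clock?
The minute hand moves 6 degrees per minute.
At 7:35: 35 x 6 = 210 degrees

Final answer: 210 degrees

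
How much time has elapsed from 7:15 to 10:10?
From 7:15 to 10:10:
(10 x 60 + 10) - (7 x 60 + 15) = 610 - 435 = 175 minutes
= 2 hours and 55 minutes

Final answer: 2 hours and 55 minutes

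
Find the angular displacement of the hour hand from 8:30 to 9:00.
The hour hand moves 0.5 degrees per minute.
Time elapsed: 9:00 - 8:30 = 30 minutes
Angular displacement: 30 x 0.5 = 15 degrees

Final answer: 15 degrees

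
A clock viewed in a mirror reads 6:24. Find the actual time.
Reflection across the vertical (12-6) axis maps a hand at angle A degrees to (360 - A) degrees, which sends a reading of T minutes past 12:00 to (720 - T) minutes past 12:00.
Mirror reads 6:24 = 384 minutes past 12:00.
Actual time: (720 - 384) mod 720 = 336 minutes = 5:36.

Final answer: 5:36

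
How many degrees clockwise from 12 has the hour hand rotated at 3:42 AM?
The hour hand moves 30 degrees per hour and 0.5 degrees per minute.
At 3:42: (3) x 30 + 42 x 0.5 = 90 + 21 = 111 degrees

Final answer: 111 degrees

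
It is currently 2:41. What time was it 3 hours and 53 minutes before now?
Starting time: 2:41 = 161 total minutes past 12:00
Subtracting: 3 hours and 53 minutes = 233 minutes
161 - 233 = -72 (negative, add 12 hours = 720) = 648 minutes
= 10 hours and 48 minutes past 12:00 = 10:48

Final answer: 10:48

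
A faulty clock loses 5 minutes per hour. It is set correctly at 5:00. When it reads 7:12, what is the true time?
For every 60 true minutes, the faulty clock advances 55 minutes, so 1 faulty-clock minute corresponds to 60/55 true minutes.
From 5:00 to 7:12 on the faulty dial is 132 minutes.
True elapsed: 132 x 60/55 = 144 minutes = 2 hours and 24 minutes.
True time: 5:00 + 2 hours and 24 minutes = 7:24.

Final answer: 7:24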